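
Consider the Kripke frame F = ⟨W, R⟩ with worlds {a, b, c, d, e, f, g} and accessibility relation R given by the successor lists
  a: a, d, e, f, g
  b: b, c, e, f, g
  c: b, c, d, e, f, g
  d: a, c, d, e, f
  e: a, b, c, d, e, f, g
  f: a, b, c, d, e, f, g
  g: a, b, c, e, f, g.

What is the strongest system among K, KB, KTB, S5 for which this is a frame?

Symmetric (axiom B): yes — every pair in R has its reverse in R.
Reflexive (axiom T): yes — every world is R-related to itself.
Euclidean (axiom 5): no — a R d and a R g, but not d R g.
So F validates K, KB, KTB; S5 would additionally require R to be Euclidean. The strongest is KTB.

KTB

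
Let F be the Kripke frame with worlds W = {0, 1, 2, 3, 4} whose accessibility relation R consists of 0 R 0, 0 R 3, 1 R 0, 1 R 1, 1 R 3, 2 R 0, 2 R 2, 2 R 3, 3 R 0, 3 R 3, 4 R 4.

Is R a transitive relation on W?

Yes

Transitive: yes — every two-step R-path is closed by a direct edge.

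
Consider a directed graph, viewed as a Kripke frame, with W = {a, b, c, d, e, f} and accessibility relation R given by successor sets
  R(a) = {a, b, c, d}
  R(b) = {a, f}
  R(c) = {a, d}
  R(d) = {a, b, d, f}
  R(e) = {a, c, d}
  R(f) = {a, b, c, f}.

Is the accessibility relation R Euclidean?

Euclidean: no — a R b and a R c, but not b R c.

No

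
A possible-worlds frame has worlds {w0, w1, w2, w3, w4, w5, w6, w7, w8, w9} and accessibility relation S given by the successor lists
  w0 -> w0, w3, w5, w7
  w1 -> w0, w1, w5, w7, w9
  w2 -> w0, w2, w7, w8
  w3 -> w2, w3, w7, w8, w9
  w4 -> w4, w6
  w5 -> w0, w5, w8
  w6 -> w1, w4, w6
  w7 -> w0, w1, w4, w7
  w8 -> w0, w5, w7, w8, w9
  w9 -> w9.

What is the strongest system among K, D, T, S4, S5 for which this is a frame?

Serial (axiom D): yes — every world has a successor (e.g. w0 S w0).
Reflexive (axiom T): yes — every world is S-related to itself.
Transitive (axiom 4): no — w0 S w3 and w3 S w2, but not w0 S w2.
Euclidean (axiom 5): no — w0 S w3 and w0 S w5, but not w3 S w5.
So F validates K, D, T; S4 would additionally require S to be transitive. The strongest is T.

T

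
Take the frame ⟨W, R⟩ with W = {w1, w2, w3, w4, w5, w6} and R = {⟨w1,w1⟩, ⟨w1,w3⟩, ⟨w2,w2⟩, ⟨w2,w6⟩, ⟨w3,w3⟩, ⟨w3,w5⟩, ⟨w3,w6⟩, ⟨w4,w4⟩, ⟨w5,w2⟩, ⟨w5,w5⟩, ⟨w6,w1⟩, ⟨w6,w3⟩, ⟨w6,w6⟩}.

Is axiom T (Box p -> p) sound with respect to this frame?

Yes

By correspondence theory, T is valid on a frame iff R is reflexive.
Reflexive: yes — every world is R-related to itself.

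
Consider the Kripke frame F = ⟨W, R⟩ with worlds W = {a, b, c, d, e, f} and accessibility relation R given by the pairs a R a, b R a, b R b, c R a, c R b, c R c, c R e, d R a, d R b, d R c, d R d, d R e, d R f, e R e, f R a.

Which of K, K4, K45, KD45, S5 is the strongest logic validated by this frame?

K4

Transitive (axiom 4): yes — every two-step R-path is closed by a direct edge.
Euclidean (axiom 5): no — c R a and c R b, but not a R b.
Serial (axiom D): yes — every world has a successor (e.g. a R a).
Reflexive (axiom T): no — f is not related to itself.
So F validates K, K4; K45 would additionally require R to be Euclidean. The strongest is K4.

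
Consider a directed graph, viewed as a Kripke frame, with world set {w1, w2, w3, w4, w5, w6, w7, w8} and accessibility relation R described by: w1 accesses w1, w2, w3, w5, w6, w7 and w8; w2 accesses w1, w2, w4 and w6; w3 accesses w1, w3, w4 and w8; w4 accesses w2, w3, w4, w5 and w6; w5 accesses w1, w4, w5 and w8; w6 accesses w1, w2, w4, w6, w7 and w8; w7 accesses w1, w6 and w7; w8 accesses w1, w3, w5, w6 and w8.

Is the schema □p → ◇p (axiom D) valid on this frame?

Axiom D corresponds to the accessibility relation being serial.
Serial: yes — every world has a successor (e.g. w1 R w1).

Yes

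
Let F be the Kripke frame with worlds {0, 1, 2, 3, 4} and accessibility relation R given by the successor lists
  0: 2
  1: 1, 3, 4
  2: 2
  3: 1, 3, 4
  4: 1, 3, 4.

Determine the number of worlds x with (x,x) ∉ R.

Enumerating: 0.

1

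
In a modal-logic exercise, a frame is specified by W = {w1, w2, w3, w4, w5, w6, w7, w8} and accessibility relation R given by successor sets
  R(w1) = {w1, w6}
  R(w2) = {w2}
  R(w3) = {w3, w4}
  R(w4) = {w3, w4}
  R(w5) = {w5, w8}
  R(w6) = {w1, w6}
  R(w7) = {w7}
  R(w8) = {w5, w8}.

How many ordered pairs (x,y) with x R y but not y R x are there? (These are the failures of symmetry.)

R is symmetric; there are no such tuples.

0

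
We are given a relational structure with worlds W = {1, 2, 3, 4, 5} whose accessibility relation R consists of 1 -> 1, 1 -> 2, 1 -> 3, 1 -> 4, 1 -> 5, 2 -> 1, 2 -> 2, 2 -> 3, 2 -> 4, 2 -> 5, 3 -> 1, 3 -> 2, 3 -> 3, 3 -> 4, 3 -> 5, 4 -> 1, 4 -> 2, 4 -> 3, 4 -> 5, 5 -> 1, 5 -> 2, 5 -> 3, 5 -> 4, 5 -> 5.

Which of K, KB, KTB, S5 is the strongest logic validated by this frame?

Symmetric (axiom B): yes — every pair in R has its reverse in R.
Reflexive (axiom T): no — 4 is not related to itself.
Euclidean (axiom 5): no — 1 R 4 and 1 R 4, but not 4 R 4.
So F validates K, KB; KTB would additionally require R to be reflexive. The strongest is KB.

KB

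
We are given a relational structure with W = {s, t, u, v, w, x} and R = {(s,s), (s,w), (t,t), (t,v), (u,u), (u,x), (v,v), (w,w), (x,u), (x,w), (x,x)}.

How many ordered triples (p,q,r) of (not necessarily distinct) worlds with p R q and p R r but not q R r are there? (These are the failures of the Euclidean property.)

Enumerating: (s,w,s), (t,v,t), (x,u,w), (x,w,u), (x,w,x).

5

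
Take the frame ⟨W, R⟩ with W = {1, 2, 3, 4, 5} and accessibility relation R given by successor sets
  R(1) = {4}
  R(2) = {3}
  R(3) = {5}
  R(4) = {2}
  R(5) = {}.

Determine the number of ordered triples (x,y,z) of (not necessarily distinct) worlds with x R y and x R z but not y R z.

4

Enumerating: (1,4,4), (2,3,3), (3,5,5), (4,2,2).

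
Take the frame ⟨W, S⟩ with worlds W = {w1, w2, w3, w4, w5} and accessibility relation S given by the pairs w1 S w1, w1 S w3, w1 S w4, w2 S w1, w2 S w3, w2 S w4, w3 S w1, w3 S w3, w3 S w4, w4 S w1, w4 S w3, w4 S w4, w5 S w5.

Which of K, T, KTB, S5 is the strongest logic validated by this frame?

K

Reflexive (axiom T): no — w2 is not related to itself.
Symmetric (axiom B): no — w2 S w1 but not w1 S w2.
Euclidean (axiom 5): yes — any two successors of a common world are S-related.
So F validates K; T would additionally require S to be reflexive. The strongest is K.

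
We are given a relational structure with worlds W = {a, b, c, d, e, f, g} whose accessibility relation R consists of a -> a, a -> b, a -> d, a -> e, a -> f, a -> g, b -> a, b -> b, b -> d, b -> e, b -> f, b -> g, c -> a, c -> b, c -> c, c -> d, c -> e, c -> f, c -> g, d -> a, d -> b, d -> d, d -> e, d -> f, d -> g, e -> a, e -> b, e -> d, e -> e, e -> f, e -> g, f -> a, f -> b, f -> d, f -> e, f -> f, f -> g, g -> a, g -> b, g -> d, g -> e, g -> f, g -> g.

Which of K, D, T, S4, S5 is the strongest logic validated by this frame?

Serial (axiom D): yes — every world has a successor (e.g. a R a).
Reflexive (axiom T): yes — every world is R-related to itself.
Transitive (axiom 4): yes — every two-step R-path is closed by a direct edge.
Euclidean (axiom 5): no — c R a and c R c, but not a R c.
So F validates K, D, T, S4; S5 would additionally require R to be Euclidean. The strongest is S4.

S4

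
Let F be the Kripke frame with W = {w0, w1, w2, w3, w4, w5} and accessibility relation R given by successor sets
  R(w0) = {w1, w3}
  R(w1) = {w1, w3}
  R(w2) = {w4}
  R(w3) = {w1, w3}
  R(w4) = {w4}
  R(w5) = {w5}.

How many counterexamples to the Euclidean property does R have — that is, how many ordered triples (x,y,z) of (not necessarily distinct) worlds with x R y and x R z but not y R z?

0

R is Euclidean; there are no such tuples.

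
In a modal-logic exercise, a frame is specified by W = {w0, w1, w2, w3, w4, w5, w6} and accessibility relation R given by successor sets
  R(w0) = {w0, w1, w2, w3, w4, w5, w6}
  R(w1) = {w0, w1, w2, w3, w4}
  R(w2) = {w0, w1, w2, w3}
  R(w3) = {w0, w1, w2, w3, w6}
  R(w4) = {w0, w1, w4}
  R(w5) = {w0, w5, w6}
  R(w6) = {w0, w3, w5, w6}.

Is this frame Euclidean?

No

Euclidean: no — w0 R w1 and w0 R w5, but not w1 R w5.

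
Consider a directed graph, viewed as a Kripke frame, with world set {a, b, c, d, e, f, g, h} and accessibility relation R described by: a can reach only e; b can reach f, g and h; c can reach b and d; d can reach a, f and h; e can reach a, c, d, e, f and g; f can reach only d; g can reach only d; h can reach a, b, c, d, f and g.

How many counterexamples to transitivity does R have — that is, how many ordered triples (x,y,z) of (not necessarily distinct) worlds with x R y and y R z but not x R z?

34

Enumerating: (a,e,a), (a,e,c), (a,e,d), (a,e,f), (a,e,g), (b,f,d), (b,g,d), (b,h,a), (b,h,b), (b,h,c), (b,h,d), (c,b,f), … and 22 more.
Total: 34.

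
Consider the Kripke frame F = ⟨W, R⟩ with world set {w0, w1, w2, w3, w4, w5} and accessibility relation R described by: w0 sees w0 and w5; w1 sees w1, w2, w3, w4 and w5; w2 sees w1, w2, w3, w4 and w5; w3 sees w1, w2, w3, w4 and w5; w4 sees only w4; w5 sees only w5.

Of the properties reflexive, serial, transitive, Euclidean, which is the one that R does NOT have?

Reflexive: yes — every world is R-related to itself.
Serial: yes — every world has a successor (e.g. w0 R w0).
Transitive: yes — every two-step R-path is closed by a direct edge.
Euclidean: no — w1 R w4 and w1 R w2, but not w4 R w2.
Only Euclidean fails.

Euclidean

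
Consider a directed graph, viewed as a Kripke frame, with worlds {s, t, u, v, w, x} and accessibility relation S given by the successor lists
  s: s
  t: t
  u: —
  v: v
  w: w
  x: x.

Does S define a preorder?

No

Reflexive: no — u is not related to itself.
Transitive: yes — every two-step S-path is closed by a direct edge.
So S is not a preorder.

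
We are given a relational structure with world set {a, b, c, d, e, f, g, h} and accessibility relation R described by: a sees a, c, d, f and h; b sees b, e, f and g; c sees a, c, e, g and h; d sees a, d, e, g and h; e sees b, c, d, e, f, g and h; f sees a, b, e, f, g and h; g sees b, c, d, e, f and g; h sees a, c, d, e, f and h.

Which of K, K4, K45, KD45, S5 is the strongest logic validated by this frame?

K

Transitive (axiom 4): no — a R c and c R e, but not a R e.
Euclidean (axiom 5): no — a R c and a R d, but not c R d.
Serial (axiom D): yes — every world has a successor (e.g. a R a).
Reflexive (axiom T): yes — every world is R-related to itself.
So F validates K; K4 would additionally require R to be transitive. The strongest is K.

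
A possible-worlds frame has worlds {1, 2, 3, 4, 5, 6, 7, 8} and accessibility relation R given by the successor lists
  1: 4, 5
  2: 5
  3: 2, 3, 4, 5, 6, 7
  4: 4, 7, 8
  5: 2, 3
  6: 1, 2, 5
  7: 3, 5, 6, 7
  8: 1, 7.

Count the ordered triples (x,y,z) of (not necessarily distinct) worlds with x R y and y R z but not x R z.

Enumerating: (1,4,7), (1,4,8), (1,5,2), (1,5,3), (2,5,2), (2,5,3), (3,4,8), (3,6,1), (4,7,3), (4,7,5), (4,7,6), (4,8,1), … and 17 more.
Total: 29.

29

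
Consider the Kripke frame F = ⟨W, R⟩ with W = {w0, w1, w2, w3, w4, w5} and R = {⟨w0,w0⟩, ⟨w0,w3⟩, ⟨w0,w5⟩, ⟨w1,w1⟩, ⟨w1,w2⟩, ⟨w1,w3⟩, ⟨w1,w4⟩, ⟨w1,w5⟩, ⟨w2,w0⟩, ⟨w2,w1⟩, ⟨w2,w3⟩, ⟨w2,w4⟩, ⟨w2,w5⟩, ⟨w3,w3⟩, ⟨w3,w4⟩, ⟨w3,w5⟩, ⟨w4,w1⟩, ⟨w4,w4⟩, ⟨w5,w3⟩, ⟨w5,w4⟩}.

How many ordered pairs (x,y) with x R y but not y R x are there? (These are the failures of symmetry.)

10

Enumerating: (w0,w3), (w0,w5), (w1,w3), (w1,w5), (w2,w0), (w2,w3), (w2,w4), (w2,w5), (w3,w4), (w5,w4).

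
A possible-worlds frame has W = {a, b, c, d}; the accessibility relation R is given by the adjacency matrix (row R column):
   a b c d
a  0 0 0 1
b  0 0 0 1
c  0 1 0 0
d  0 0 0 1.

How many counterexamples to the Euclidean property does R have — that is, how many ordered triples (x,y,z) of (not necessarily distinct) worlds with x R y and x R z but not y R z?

1

Enumerating: (c,b,b).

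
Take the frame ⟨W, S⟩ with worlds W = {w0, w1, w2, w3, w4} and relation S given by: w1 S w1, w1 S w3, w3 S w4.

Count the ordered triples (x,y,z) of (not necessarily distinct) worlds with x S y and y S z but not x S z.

1

Enumerating: (w1,w3,w4).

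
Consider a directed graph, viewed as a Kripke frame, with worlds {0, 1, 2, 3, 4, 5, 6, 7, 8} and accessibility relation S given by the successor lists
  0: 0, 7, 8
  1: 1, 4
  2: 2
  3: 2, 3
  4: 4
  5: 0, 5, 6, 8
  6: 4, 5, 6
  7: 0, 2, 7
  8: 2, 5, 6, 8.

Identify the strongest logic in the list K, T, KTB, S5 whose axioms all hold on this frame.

Reflexive (axiom T): yes — every world is S-related to itself.
Symmetric (axiom B): no — 0 S 8 but not 8 S 0.
Euclidean (axiom 5): no — 0 S 7 and 0 S 8, but not 7 S 8.
So F validates K, T; KTB would additionally require S to be symmetric. The strongest is T.

T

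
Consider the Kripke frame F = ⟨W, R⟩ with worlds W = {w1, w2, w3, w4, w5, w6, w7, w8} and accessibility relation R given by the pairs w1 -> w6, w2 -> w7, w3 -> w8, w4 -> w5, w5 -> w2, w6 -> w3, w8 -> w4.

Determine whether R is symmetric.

No

Symmetric: no — w1 R w6 but not w6 R w1.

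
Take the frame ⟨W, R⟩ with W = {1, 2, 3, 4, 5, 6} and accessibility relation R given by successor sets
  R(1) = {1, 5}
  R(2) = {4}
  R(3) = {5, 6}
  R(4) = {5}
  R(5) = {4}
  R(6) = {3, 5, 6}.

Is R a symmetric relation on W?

Symmetric: no — 1 R 5 but not 5 R 1.

No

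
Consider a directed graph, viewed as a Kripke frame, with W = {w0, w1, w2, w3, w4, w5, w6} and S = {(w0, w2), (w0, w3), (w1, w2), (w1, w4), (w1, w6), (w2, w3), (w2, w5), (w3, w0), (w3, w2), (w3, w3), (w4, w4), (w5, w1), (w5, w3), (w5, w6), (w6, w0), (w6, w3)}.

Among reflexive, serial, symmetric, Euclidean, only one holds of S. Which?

serial

Reflexive: no — w0 is not related to itself.
Serial: yes — every world has a successor (e.g. w0 S w2).
Symmetric: no — w0 S w2 but not w2 S w0.
Euclidean: no — w1 S w2 and w1 S w4, but not w2 S w4.
Only serial holds.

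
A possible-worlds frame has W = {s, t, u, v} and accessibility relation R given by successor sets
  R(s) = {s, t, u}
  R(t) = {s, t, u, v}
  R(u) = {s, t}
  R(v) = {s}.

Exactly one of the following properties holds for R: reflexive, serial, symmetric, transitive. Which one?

serial

Reflexive: no — u is not related to itself.
Serial: yes — every world has a successor (e.g. s R s).
Symmetric: no — t R v but not v R t.
Transitive: no — s R t and t R v, but not s R v.
Only serial holds.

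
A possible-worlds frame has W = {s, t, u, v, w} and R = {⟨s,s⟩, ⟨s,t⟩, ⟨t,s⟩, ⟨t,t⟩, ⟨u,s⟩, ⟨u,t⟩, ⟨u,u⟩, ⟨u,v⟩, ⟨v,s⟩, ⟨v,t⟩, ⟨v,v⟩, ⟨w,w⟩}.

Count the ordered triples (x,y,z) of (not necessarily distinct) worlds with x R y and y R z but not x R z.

R is transitive; there are no such tuples.

0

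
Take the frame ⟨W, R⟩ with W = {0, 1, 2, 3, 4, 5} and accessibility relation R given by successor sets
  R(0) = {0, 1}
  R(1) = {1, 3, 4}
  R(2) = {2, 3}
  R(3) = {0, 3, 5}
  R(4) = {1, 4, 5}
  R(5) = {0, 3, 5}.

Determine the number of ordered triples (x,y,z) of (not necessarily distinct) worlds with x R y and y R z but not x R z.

12

Enumerating: (0,1,3), (0,1,4), (1,3,0), (1,3,5), (1,4,5), (2,3,0), (2,3,5), (3,0,1), (4,1,3), (4,5,0), (4,5,3), (5,0,1).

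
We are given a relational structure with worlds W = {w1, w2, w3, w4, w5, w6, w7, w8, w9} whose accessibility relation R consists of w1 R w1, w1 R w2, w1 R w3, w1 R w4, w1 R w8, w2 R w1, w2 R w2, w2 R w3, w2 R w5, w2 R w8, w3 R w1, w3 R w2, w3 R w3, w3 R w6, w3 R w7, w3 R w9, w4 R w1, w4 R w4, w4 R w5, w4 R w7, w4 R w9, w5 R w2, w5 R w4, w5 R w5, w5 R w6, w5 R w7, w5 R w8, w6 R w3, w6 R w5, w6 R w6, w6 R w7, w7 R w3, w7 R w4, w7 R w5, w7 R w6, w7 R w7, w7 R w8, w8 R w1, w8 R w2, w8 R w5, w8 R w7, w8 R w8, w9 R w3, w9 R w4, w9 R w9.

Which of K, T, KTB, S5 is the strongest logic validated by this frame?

KTB

Reflexive (axiom T): yes — every world is R-related to itself.
Symmetric (axiom B): yes — every pair in R has its reverse in R.
Euclidean (axiom 5): no — w1 R w2 and w1 R w4, but not w2 R w4.
So F validates K, T, KTB; S5 would additionally require R to be Euclidean. The strongest is KTB.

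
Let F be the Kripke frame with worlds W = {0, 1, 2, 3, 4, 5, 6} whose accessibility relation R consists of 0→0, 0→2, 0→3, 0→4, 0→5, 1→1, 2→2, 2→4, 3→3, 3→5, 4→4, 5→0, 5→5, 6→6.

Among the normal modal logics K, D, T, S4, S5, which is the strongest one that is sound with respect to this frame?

T

Serial (axiom D): yes — every world has a successor (e.g. 0 R 0).
Reflexive (axiom T): yes — every world is R-related to itself.
Transitive (axiom 4): no — 3 R 5 and 5 R 0, but not 3 R 0.
Euclidean (axiom 5): no — 0 R 2 and 0 R 3, but not 2 R 3.
So F validates K, D, T; S4 would additionally require R to be transitive. The strongest is T.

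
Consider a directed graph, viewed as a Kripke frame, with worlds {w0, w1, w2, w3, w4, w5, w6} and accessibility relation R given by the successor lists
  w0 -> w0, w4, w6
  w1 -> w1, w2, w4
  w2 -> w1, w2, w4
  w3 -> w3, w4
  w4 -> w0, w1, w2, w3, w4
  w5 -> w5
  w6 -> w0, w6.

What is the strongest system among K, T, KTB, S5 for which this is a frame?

Reflexive (axiom T): yes — every world is R-related to itself.
Symmetric (axiom B): yes — every pair in R has its reverse in R.
Euclidean (axiom 5): no — w0 R w4 and w0 R w6, but not w4 R w6.
So F validates K, T, KTB; S5 would additionally require R to be Euclidean. The strongest is KTB.

KTB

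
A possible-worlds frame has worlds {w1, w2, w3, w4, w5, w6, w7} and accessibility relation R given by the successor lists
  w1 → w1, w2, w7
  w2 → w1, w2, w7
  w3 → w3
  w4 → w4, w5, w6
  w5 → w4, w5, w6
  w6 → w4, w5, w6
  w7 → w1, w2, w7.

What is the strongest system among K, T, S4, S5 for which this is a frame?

Reflexive (axiom T): yes — every world is R-related to itself.
Transitive (axiom 4): yes — every two-step R-path is closed by a direct edge.
Euclidean (axiom 5): yes — any two successors of a common world are R-related.
So F validates K, T, S4, S5. The strongest is S5.

S5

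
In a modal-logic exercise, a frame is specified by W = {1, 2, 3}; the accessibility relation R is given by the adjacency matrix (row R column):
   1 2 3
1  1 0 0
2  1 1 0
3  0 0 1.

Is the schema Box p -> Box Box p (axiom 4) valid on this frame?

Axiom 4 corresponds to the accessibility relation being transitive.
Transitive: yes — every two-step R-path is closed by a direct edge.

Yes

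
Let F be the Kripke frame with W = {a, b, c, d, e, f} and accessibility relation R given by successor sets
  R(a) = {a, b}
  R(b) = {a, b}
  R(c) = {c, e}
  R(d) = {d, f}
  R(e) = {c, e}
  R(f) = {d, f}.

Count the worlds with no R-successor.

R is serial; there are no such worlds.

0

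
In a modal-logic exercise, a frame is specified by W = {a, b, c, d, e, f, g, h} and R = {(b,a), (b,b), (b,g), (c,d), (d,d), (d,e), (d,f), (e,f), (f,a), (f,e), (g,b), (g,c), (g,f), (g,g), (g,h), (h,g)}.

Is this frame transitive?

No

Transitive: no — b R g and g R c, but not b R c.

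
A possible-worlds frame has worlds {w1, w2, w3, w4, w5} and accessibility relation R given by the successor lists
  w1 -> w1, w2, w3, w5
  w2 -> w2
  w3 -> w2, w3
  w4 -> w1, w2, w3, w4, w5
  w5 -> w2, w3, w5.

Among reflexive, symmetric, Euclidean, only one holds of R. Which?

Reflexive: yes — every world is R-related to itself.
Symmetric: no — w1 R w2 but not w2 R w1.
Euclidean: no — w1 R w2 and w1 R w3, but not w2 R w3.
Only reflexive holds.

reflexive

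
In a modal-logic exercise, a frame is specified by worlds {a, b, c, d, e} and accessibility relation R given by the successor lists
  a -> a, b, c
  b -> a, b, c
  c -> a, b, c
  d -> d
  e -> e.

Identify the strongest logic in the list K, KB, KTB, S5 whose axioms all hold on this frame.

S5

Symmetric (axiom B): yes — every pair in R has its reverse in R.
Reflexive (axiom T): yes — every world is R-related to itself.
Euclidean (axiom 5): yes — any two successors of a common world are R-related.
So F validates K, KB, KTB, S5. The strongest is S5.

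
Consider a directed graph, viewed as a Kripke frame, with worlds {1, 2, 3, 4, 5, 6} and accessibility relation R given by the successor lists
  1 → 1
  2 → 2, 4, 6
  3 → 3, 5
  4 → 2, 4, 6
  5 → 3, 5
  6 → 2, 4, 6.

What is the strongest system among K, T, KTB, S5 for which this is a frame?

Reflexive (axiom T): yes — every world is R-related to itself.
Symmetric (axiom B): yes — every pair in R has its reverse in R.
Euclidean (axiom 5): yes — any two successors of a common world are R-related.
So F validates K, T, KTB, S5. The strongest is S5.

S5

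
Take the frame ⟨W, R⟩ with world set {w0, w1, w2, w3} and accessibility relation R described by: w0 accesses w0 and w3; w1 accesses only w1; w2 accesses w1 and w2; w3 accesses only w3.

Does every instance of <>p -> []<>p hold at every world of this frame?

No

By correspondence theory, 5 is valid on a frame iff R is Euclidean.
Euclidean: no — w0 R w3 and w0 R w0, but not w3 R w0.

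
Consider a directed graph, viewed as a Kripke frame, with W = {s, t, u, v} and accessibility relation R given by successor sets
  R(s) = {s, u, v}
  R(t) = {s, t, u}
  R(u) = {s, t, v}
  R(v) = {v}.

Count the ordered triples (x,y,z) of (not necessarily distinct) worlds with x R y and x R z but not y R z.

9

Enumerating: (s,u,u), (s,v,s), (s,v,u), (t,s,t), (t,u,u), (u,s,t), (u,t,v), (u,v,s), (u,v,t).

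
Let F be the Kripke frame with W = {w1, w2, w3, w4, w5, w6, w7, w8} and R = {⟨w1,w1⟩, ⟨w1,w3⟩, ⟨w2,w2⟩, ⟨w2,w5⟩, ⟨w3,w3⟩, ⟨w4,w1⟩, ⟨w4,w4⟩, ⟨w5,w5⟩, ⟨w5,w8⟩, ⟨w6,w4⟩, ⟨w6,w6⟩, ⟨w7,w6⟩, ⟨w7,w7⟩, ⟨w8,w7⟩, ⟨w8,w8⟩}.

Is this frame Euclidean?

No

Euclidean: no — w1 R w3 and w1 R w1, but not w3 R w1.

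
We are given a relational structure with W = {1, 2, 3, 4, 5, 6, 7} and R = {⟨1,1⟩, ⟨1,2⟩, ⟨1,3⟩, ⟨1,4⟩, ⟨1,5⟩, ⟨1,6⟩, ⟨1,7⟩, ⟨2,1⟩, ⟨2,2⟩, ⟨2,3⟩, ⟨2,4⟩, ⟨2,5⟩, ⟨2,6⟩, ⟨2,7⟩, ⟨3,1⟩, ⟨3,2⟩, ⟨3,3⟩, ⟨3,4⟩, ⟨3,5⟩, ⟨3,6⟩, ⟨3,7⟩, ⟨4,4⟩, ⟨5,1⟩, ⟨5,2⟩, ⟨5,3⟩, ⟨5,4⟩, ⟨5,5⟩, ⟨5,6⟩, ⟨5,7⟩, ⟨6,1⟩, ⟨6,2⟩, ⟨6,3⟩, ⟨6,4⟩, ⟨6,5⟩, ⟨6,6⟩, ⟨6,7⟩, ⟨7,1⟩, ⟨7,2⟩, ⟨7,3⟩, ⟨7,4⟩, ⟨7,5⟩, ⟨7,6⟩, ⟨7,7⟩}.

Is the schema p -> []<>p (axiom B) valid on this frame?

No

By correspondence theory, B is valid on a frame iff R is symmetric.
Symmetric: no — 1 R 4 but not 4 R 1.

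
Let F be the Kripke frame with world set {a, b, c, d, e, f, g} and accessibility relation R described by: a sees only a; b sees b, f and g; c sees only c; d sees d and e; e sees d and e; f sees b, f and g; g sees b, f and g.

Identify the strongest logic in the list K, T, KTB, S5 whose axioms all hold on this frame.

Reflexive (axiom T): yes — every world is R-related to itself.
Symmetric (axiom B): yes — every pair in R has its reverse in R.
Euclidean (axiom 5): yes — any two successors of a common world are R-related.
So F validates K, T, KTB, S5. The strongest is S5.

S5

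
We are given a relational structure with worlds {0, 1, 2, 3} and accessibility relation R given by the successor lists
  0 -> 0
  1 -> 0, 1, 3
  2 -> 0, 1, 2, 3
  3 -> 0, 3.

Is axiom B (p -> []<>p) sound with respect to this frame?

The schema B characterises exactly the symmetric frames.
Symmetric: no — 1 R 0 but not 0 R 1.

No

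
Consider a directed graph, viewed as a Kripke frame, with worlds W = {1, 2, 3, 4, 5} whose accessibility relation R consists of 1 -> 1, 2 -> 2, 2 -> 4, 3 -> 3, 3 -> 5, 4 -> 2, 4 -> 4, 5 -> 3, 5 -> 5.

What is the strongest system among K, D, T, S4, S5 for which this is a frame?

Serial (axiom D): yes — every world has a successor (e.g. 1 R 1).
Reflexive (axiom T): yes — every world is R-related to itself.
Transitive (axiom 4): yes — every two-step R-path is closed by a direct edge.
Euclidean (axiom 5): yes — any two successors of a common world are R-related.
So F validates K, D, T, S4, S5. The strongest is S5.

S5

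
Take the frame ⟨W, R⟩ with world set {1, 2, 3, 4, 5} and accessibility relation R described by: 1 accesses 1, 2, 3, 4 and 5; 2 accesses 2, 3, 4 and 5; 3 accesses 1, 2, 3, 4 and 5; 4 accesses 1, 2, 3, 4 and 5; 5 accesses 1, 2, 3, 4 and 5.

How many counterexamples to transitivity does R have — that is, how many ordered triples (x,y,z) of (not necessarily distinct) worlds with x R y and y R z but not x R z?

Enumerating: (2,3,1), (2,4,1), (2,5,1).

3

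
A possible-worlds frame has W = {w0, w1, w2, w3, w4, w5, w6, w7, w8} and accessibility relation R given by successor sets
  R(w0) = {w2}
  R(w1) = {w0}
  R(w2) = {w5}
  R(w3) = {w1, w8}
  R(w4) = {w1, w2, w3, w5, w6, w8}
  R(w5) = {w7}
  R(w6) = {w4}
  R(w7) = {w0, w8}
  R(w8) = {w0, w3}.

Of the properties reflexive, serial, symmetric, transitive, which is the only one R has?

Reflexive: no — w0 is not related to itself.
Serial: yes — every world has a successor (e.g. w0 R w2).
Symmetric: no — w0 R w2 but not w2 R w0.
Transitive: no — w0 R w2 and w2 R w5, but not w0 R w5.
Only serial holds.

serial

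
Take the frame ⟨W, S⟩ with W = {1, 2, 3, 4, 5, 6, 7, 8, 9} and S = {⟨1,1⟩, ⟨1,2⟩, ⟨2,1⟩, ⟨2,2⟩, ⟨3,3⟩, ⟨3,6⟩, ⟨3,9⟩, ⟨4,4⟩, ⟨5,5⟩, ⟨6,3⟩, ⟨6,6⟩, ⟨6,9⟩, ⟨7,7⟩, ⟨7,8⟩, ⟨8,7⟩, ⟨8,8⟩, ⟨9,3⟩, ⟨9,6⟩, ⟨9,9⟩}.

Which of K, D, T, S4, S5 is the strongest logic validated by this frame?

S5

Serial (axiom D): yes — every world has a successor (e.g. 1 S 1).
Reflexive (axiom T): yes — every world is S-related to itself.
Transitive (axiom 4): yes — every two-step S-path is closed by a direct edge.
Euclidean (axiom 5): yes — any two successors of a common world are S-related.
So F validates K, D, T, S4, S5. The strongest is S5.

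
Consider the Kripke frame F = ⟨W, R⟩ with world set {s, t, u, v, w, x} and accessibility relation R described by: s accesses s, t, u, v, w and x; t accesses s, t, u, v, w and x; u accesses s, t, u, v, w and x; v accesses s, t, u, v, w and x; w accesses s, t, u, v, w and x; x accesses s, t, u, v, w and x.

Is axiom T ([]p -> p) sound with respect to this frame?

Yes

By correspondence theory, T is valid on a frame iff R is reflexive.
Reflexive: yes — every world is R-related to itself.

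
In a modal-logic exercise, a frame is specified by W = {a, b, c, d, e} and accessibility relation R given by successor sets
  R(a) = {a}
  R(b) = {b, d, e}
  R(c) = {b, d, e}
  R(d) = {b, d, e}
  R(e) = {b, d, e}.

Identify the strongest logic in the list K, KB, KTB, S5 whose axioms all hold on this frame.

K

Symmetric (axiom B): no — c R b but not b R c.
Reflexive (axiom T): no — c is not related to itself.
Euclidean (axiom 5): yes — any two successors of a common world are R-related.
So F validates K; KB would additionally require R to be symmetric. The strongest is K.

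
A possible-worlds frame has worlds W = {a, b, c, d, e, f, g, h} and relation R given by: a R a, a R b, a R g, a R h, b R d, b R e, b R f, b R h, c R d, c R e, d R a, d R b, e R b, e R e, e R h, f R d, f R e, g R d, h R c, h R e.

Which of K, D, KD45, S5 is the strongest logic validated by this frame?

D

Serial (axiom D): yes — every world has a successor (e.g. a R a).
Euclidean (axiom 5): no — a R b and a R g, but not b R g.
Transitive (axiom 4): no — a R b and b R d, but not a R d.
Reflexive (axiom T): no — b is not related to itself.
So F validates K, D; KD45 would additionally require R to be Euclidean and transitive. The strongest is D.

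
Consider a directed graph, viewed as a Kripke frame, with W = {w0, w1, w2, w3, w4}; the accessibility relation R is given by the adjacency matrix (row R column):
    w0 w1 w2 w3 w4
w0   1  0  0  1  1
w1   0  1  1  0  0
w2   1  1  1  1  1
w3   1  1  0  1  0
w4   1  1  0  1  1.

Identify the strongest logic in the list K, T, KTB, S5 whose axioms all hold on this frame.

Reflexive (axiom T): yes — every world is R-related to itself.
Symmetric (axiom B): no — w2 R w0 but not w0 R w2.
Euclidean (axiom 5): no — w0 R w3 and w0 R w4, but not w3 R w4.
So F validates K, T; KTB would additionally require R to be symmetric. The strongest is T.

T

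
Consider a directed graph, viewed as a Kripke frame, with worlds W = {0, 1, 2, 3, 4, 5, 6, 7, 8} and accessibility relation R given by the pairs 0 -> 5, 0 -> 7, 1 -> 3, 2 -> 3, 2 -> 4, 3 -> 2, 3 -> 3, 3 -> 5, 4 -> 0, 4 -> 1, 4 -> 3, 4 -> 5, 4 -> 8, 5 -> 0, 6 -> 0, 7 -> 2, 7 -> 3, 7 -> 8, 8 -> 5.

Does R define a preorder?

No

Reflexive: no — 0 is not related to itself.
Transitive: no — 0 R 7 and 7 R 2, but not 0 R 2.
So R is not a preorder.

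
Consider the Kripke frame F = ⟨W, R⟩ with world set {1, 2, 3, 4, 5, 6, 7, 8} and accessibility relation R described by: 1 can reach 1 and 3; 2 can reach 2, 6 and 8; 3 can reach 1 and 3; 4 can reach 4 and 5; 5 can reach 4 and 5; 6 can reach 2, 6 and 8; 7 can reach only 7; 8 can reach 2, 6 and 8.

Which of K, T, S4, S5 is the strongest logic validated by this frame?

Reflexive (axiom T): yes — every world is R-related to itself.
Transitive (axiom 4): yes — every two-step R-path is closed by a direct edge.
Euclidean (axiom 5): yes — any two successors of a common world are R-related.
So F validates K, T, S4, S5. The strongest is S5.

S5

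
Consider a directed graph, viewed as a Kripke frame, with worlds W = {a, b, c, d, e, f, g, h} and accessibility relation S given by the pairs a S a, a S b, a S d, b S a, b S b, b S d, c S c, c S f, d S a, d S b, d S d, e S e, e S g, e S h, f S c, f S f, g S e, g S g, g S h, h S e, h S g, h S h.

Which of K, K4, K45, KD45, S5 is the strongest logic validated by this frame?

S5

Transitive (axiom 4): yes — every two-step S-path is closed by a direct edge.
Euclidean (axiom 5): yes — any two successors of a common world are S-related.
Serial (axiom D): yes — every world has a successor (e.g. a S a).
Reflexive (axiom T): yes — every world is S-related to itself.
So F validates K, K4, K45, KD45, S5. The strongest is S5.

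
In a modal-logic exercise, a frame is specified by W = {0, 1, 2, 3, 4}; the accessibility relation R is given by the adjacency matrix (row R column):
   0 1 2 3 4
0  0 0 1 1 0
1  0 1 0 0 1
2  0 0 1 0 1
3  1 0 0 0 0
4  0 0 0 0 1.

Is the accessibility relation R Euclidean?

No

Euclidean: no — 0 R 2 and 0 R 3, but not 2 R 3.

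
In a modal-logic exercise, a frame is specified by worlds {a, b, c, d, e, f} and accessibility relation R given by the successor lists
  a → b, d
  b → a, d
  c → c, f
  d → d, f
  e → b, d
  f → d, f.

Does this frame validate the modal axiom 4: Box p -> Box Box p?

The schema 4 characterises exactly the transitive frames.
Transitive: no — a R d and d R f, but not a R f.

No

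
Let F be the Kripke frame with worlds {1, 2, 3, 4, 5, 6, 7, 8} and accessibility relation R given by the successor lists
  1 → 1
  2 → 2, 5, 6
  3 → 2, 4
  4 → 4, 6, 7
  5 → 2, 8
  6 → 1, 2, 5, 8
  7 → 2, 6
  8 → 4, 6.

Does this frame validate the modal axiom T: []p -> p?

No

By correspondence theory, T is valid on a frame iff R is reflexive.
Reflexive: no — 3 is not related to itself.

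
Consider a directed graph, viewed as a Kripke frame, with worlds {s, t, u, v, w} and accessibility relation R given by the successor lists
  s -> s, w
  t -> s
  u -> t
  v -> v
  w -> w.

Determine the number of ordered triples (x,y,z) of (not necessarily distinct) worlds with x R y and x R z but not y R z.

Enumerating: (s,w,s), (u,t,t).

2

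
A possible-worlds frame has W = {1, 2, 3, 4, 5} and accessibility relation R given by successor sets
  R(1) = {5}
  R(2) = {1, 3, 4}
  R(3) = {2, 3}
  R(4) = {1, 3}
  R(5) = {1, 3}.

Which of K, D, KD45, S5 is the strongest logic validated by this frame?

D

Serial (axiom D): yes — every world has a successor (e.g. 1 R 5).
Euclidean (axiom 5): no — 2 R 1 and 2 R 3, but not 1 R 3.
Transitive (axiom 4): no — 1 R 5 and 5 R 3, but not 1 R 3.
Reflexive (axiom T): no — 1 is not related to itself.
So F validates K, D; KD45 would additionally require R to be Euclidean and transitive. The strongest is D.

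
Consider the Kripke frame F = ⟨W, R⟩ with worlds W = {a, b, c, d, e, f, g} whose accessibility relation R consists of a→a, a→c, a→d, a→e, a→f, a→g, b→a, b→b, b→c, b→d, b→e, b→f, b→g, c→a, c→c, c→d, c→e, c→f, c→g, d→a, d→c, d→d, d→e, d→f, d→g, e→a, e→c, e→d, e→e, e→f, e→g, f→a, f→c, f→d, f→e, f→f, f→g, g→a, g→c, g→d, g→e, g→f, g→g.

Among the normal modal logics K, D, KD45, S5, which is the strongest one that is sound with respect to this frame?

D

Serial (axiom D): yes — every world has a successor (e.g. a R a).
Euclidean (axiom 5): no — b R a and b R b, but not a R b.
Transitive (axiom 4): yes — every two-step R-path is closed by a direct edge.
Reflexive (axiom T): yes — every world is R-related to itself.
So F validates K, D; KD45 would additionally require R to be Euclidean. The strongest is D.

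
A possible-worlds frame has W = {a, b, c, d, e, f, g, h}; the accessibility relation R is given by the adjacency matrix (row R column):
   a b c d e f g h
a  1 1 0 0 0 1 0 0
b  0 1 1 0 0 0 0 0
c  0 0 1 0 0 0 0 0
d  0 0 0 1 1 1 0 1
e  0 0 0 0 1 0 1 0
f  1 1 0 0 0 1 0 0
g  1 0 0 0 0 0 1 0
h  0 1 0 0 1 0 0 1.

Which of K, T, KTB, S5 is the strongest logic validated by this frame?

Reflexive (axiom T): yes — every world is R-related to itself.
Symmetric (axiom B): no — a R b but not b R a.
Euclidean (axiom 5): no — a R b and a R f, but not b R f.
So F validates K, T; KTB would additionally require R to be symmetric. The strongest is T.

T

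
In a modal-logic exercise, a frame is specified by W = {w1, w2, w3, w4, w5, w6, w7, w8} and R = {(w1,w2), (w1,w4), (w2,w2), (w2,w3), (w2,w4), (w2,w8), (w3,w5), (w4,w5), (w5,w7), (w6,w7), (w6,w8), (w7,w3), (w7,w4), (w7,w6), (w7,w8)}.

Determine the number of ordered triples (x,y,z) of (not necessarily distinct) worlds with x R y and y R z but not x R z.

Enumerating: (w1,w2,w3), (w1,w2,w8), (w1,w4,w5), (w2,w3,w5), (w2,w4,w5), (w3,w5,w7), (w4,w5,w7), (w5,w7,w3), (w5,w7,w4), (w5,w7,w6), (w5,w7,w8), (w6,w7,w3), (w6,w7,w4), (w6,w7,w6), (w7,w3,w5), (w7,w4,w5), (w7,w6,w7).

17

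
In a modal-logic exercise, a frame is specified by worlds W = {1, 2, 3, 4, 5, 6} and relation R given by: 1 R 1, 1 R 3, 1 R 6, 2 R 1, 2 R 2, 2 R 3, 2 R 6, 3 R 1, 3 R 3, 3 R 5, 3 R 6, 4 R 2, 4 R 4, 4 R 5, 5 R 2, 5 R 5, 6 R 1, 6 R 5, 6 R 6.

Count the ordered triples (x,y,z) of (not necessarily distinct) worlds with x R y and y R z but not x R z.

Enumerating: (1,3,5), (1,6,5), (2,3,5), (2,6,5), (3,5,2), (4,2,1), (4,2,3), (4,2,6), (5,2,1), (5,2,3), (5,2,6), (6,1,3), (6,5,2).

13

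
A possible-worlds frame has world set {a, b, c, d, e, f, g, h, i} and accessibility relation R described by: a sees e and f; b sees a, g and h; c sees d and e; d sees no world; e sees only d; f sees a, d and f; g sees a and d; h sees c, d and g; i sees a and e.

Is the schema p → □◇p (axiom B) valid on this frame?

No

By correspondence theory, B is valid on a frame iff R is symmetric.
Symmetric: no — a R e but not e R a.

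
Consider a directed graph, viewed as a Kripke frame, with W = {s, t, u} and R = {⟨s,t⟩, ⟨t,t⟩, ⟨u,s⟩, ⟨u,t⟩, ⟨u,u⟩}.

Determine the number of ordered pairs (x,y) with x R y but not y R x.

Enumerating: (s,t), (u,s), (u,t).

3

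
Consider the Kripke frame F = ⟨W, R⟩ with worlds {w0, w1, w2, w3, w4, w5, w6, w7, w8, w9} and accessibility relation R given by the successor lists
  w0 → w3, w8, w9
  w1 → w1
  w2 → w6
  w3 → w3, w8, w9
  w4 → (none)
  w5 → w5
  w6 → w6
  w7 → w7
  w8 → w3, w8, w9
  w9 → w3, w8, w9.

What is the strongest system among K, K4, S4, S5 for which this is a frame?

Transitive (axiom 4): yes — every two-step R-path is closed by a direct edge.
Reflexive (axiom T): no — w0 is not related to itself.
Euclidean (axiom 5): yes — any two successors of a common world are R-related.
So F validates K, K4; S4 would additionally require R to be reflexive. The strongest is K4.

K4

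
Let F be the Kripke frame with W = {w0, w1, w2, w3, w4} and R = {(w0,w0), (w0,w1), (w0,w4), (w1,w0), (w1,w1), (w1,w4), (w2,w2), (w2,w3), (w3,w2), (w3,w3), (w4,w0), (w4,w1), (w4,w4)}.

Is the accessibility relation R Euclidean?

Euclidean: yes — any two successors of a common world are R-related.

Yes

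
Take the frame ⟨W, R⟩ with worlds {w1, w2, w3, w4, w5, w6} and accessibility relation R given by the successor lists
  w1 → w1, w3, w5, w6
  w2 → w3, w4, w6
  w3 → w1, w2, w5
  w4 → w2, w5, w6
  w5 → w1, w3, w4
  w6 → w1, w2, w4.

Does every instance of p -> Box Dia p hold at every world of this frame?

Axiom B corresponds to the accessibility relation being symmetric.
Symmetric: yes — every pair in R has its reverse in R.

Yes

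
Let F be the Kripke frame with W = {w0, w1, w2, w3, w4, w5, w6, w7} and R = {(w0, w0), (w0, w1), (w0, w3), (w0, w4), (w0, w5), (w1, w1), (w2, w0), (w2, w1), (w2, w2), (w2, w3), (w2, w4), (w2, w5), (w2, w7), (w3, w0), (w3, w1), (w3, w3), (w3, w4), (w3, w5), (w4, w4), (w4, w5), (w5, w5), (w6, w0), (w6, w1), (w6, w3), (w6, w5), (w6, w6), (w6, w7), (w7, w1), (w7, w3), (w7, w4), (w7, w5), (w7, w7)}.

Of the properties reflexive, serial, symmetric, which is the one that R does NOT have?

symmetric

Reflexive: yes — every world is R-related to itself.
Serial: yes — every world has a successor (e.g. w0 R w0).
Symmetric: no — w0 R w1 but not w1 R w0.
Only symmetric fails.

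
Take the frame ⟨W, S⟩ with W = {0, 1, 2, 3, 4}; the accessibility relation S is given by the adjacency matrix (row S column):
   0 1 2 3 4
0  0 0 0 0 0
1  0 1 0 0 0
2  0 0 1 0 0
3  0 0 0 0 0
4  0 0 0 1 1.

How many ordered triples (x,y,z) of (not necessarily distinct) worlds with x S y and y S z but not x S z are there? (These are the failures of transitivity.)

S is transitive; there are no such tuples.

0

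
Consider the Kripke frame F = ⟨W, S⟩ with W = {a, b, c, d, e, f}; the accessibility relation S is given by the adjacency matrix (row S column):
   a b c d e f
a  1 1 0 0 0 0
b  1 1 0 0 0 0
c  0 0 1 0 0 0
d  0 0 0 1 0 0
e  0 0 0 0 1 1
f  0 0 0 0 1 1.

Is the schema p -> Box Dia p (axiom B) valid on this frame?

Yes

The schema B characterises exactly the symmetric frames.
Symmetric: yes — every pair in S has its reverse in S.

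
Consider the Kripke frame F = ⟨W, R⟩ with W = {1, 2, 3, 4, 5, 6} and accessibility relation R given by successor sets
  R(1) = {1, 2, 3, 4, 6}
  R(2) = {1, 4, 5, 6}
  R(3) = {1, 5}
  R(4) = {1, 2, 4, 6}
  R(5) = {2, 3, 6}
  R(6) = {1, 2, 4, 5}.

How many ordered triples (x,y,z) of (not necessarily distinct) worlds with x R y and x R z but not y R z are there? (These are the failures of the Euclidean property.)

33

Enumerating: (1,2,2), (1,2,3), (1,3,2), (1,3,3), (1,3,4), (1,3,6), (1,4,3), (1,6,3), (1,6,6), (2,1,5), (2,4,5), (2,5,1), … and 21 more.
Total: 33.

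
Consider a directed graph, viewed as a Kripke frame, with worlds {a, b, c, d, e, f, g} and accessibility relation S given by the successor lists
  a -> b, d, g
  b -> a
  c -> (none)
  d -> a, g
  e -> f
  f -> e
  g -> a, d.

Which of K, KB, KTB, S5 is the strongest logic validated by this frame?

Symmetric (axiom B): yes — every pair in S has its reverse in S.
Reflexive (axiom T): no — a is not related to itself.
Euclidean (axiom 5): no — a S b and a S d, but not b S d.
So F validates K, KB; KTB would additionally require S to be reflexive. The strongest is KB.

KB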